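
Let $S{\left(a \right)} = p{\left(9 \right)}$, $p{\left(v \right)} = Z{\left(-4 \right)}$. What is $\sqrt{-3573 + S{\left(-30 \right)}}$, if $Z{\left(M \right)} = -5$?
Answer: $i \sqrt{3578} \approx 59.816 i$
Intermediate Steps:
$p{\left(v \right)} = -5$
$S{\left(a \right)} = -5$
$\sqrt{-3573 + S{\left(-30 \right)}} = \sqrt{-3573 - 5} = \sqrt{-3578} = i \sqrt{3578}$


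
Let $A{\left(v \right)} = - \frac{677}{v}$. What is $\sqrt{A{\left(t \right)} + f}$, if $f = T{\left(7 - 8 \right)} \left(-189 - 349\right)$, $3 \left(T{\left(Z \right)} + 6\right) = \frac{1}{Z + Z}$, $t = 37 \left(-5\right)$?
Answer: $\frac{2 \sqrt{255762870}}{555} \approx 57.631$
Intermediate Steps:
$t = -185$
$T{\left(Z \right)} = -6 + \frac{1}{6 Z}$ ($T{\left(Z \right)} = -6 + \frac{1}{3 \left(Z + Z\right)} = -6 + \frac{1}{3 \cdot 2 Z} = -6 + \frac{\frac{1}{2} \frac{1}{Z}}{3} = -6 + \frac{1}{6 Z}$)
$f = \frac{9953}{3}$ ($f = \left(-6 + \frac{1}{6 \left(7 - 8\right)}\right) \left(-189 - 349\right) = \left(-6 + \frac{1}{6 \left(7 - 8\right)}\right) \left(-538\right) = \left(-6 + \frac{1}{6 \left(-1\right)}\right) \left(-538\right) = \left(-6 + \frac{1}{6} \left(-1\right)\right) \left(-538\right) = \left(-6 - \frac{1}{6}\right) \left(-538\right) = \left(- \frac{37}{6}\right) \left(-538\right) = \frac{9953}{3} \approx 3317.7$)
$\sqrt{A{\left(t \right)} + f} = \sqrt{- \frac{677}{-185} + \frac{9953}{3}} = \sqrt{\left(-677\right) \left(- \frac{1}{185}\right) + \frac{9953}{3}} = \sqrt{\frac{677}{185} + \frac{9953}{3}} = \sqrt{\frac{1843336}{555}} = \frac{2 \sqrt{255762870}}{555}$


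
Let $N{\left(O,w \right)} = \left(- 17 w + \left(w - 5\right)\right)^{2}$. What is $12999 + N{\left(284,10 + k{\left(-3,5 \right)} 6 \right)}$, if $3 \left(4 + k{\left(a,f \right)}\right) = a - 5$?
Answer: $238624$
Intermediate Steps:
$k{\left(a,f \right)} = - \frac{17}{3} + \frac{a}{3}$ ($k{\left(a,f \right)} = -4 + \frac{a - 5}{3} = -4 + \frac{-5 + a}{3} = -4 + \left(- \frac{5}{3} + \frac{a}{3}\right) = - \frac{17}{3} + \frac{a}{3}$)
$N{\left(O,w \right)} = \left(-5 - 16 w\right)^{2}$ ($N{\left(O,w \right)} = \left(- 17 w + \left(-5 + w\right)\right)^{2} = \left(-5 - 16 w\right)^{2}$)
$12999 + N{\left(284,10 + k{\left(-3,5 \right)} 6 \right)} = 12999 + \left(5 + 16 \left(10 + \left(- \frac{17}{3} + \frac{1}{3} \left(-3\right)\right) 6\right)\right)^{2} = 12999 + \left(5 + 16 \left(10 + \left(- \frac{17}{3} - 1\right) 6\right)\right)^{2} = 12999 + \left(5 + 16 \left(10 - 40\right)\right)^{2} = 12999 + \left(5 + 16 \left(-30\right)\right)^{2} = 12999 + \left(5 - 480\right)^{2} = 12999 + \left(-475\right)^{2} = 12999 + 225625 = 238624$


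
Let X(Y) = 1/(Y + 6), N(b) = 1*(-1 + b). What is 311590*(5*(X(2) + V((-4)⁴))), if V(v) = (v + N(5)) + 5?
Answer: 1652205975/4 ≈ 4.1305e+8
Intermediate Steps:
N(b) = -1 + b
X(Y) = 1/(6 + Y)
V(v) = 9 + v (V(v) = (v + (-1 + 5)) + 5 = (v + 4) + 5 = (4 + v) + 5 = 9 + v)
311590*(5*(X(2) + V((-4)⁴))) = 311590*(5*(1/(6 + 2) + (9 + (-4)⁴))) = 311590*(5*(1/8 + (9 + 256))) = 311590*(5*(⅛ + 265)) = 311590*(5*(2121/8)) = 311590*(10605/8) = 1652205975/4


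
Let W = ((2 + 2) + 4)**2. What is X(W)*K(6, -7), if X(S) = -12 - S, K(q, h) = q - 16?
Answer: 760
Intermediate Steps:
K(q, h) = -16 + q
W = 64 (W = (4 + 4)**2 = 8**2 = 64)
X(W)*K(6, -7) = (-12 - 1*64)*(-16 + 6) = (-12 - 64)*(-10) = -76*(-10) = 760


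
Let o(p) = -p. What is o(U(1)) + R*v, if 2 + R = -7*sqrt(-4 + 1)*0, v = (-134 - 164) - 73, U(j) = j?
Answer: 741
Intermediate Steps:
v = -371 (v = -298 - 73 = -371)
R = -2 (R = -2 - 7*sqrt(-4 + 1)*0 = -2 - 7*I*sqrt(3)*0 = -2 + 0 = -2)
o(U(1)) + R*v = -1*1 - 2*(-371) = -1 + 742 = 741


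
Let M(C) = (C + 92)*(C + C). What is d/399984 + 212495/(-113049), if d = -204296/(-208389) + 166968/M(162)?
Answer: -249934148962573909/132967451922366672 ≈ -1.8797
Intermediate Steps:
M(C) = 2*C*(92 + C) (M(C) = (92 + C)*(2*C) = 2*C*(92 + C))
d = 79640491/26465403 (d = -204296/(-208389) + 166968/((2*162*(92 + 162))) = -204296*(-1/208389) + 166968/((2*162*254)) = 204296/208389 + 166968/82296 = 204296/208389 + 166968*(1/82296) = 204296/208389 + 773/381 = 79640491/26465403 ≈ 3.0092)
d/399984 + 212495/(-113049) = (79640491/26465403)/399984 + 212495/(-113049) = (79640491/26465403)*(1/399984) + 212495*(-1/113049) = 79640491/10585737753552 - 212495/113049 = -249934148962573909/132967451922366672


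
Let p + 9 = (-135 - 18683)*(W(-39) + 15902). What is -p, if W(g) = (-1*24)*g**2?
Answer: -387688427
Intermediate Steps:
W(g) = -24*g**2
p = 387688427 (p = -9 + (-135 - 18683)*(-24*(-39)**2 + 15902) = -9 - 18818*(-24*1521 + 15902) = -9 - 18818*(-36504 + 15902) = -9 - 18818*(-20602) = -9 + 387688436 = 387688427)
-p = -1*387688427 = -387688427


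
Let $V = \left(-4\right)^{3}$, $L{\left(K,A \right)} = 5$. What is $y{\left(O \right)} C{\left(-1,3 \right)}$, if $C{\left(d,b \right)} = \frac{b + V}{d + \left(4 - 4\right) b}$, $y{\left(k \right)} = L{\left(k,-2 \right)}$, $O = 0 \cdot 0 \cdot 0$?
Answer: $305$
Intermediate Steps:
$O = 0$ ($O = 0 \cdot 0 = 0$)
$y{\left(k \right)} = 5$
$V = -64$
$C{\left(d,b \right)} = \frac{-64 + b}{d}$ ($C{\left(d,b \right)} = \frac{b - 64}{d + \left(4 - 4\right) b} = \frac{-64 + b}{d + 0 b} = \frac{-64 + b}{d + 0} = \frac{-64 + b}{d}$)
$y{\left(O \right)} C{\left(-1,3 \right)} = 5 \frac{-64 + 3}{-1} = 5 \left(\left(-1\right) \left(-61\right)\right) = 5 \cdot 61 = 305$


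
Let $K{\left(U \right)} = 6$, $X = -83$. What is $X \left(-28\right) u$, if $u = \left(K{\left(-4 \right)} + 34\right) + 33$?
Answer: $169652$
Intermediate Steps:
$u = 73$ ($u = \left(6 + 34\right) + 33 = 40 + 33 = 73$)
$X \left(-28\right) u = \left(-83\right) \left(-28\right) 73 = 2324 \cdot 73 = 169652$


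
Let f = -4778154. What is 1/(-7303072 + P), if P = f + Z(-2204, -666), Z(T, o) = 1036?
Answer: -1/12080190 ≈ -8.2780e-8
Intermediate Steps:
P = -4777118 (P = -4778154 + 1036 = -4777118)
1/(-7303072 + P) = 1/(-7303072 - 4777118) = 1/(-12080190) = -1/12080190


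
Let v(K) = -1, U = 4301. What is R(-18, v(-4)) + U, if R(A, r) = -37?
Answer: 4264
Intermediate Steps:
R(-18, v(-4)) + U = -37 + 4301 = 4264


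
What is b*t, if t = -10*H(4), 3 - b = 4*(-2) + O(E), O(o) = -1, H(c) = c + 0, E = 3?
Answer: -480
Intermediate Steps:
H(c) = c
b = 12 (b = 3 - (4*(-2) - 1) = 3 - (-8 - 1) = 3 - 1*(-9) = 3 + 9 = 12)
t = -40 (t = -10*4 = -40)
b*t = 12*(-40) = -480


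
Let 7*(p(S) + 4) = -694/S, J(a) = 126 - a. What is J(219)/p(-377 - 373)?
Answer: 244125/10153 ≈ 24.045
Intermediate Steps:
p(S) = -4 - 694/(7*S) (p(S) = -4 + (-694/S)/7 = -4 - 694/(7*S))
J(219)/p(-377 - 373) = (126 - 1*219)/(-4 - 694/(7*(-377 - 373))) = (126 - 219)/(-4 - 694/7/(-750)) = -93/(-4 - 694/7*(-1/750)) = -93/(-4 + 347/2625) = -93/(-10153/2625) = -93*(-2625/10153) = 244125/10153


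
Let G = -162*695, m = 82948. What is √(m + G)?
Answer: I*√29642 ≈ 172.17*I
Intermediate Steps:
G = -112590
√(m + G) = √(82948 - 112590) = √(-29642) = I*√29642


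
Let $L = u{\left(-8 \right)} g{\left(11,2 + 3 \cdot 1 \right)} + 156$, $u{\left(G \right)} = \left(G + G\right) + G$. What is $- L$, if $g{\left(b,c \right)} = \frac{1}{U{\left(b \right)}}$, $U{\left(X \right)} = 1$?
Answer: $-132$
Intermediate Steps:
$g{\left(b,c \right)} = 1$ ($g{\left(b,c \right)} = 1^{-1} = 1$)
$u{\left(G \right)} = 3 G$ ($u{\left(G \right)} = 2 G + G = 3 G$)
$L = 132$ ($L = 3 \left(-8\right) 1 + 156 = \left(-24\right) 1 + 156 = -24 + 156 = 132$)
$- L = \left(-1\right) 132 = -132$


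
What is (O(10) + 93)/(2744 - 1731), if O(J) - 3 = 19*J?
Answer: 286/1013 ≈ 0.28233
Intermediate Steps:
O(J) = 3 + 19*J
(O(10) + 93)/(2744 - 1731) = ((3 + 19*10) + 93)/(2744 - 1731) = ((3 + 190) + 93)/1013 = (193 + 93)*(1/1013) = 286*(1/1013) = 286/1013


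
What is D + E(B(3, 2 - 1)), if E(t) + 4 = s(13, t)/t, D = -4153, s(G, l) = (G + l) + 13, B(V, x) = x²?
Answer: -4130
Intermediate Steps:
s(G, l) = 13 + G + l
E(t) = -4 + (26 + t)/t (E(t) = -4 + (13 + 13 + t)/t = -4 + (26 + t)/t)
D + E(B(3, 2 - 1)) = -4153 + (-3 + 26/((2 - 1)²)) = -4153 + (-3 + 26/(1²)) = -4153 + (-3 + 26/1) = -4153 + (-3 + 26*1) = -4153 + (-3 + 26) = -4153 + 23 = -4130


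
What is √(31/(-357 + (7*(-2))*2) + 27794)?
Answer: √4119753715/385 ≈ 166.72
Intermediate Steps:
√(31/(-357 + (7*(-2))*2) + 27794) = √(31/(-357 - 14*2) + 27794) = √(31/(-357 - 28) + 27794) = √(31/(-385) + 27794) = √(-1/385*31 + 27794) = √(-31/385 + 27794) = √(10700659/385) = √4119753715/385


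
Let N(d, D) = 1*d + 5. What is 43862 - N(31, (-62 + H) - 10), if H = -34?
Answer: 43826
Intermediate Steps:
N(d, D) = 5 + d (N(d, D) = d + 5 = 5 + d)
43862 - N(31, (-62 + H) - 10) = 43862 - (5 + 31) = 43862 - 1*36 = 43862 - 36 = 43826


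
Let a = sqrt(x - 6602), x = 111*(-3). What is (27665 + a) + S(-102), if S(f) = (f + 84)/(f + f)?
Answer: 940613/34 + I*sqrt(6935) ≈ 27665.0 + 83.277*I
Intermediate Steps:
x = -333
a = I*sqrt(6935) (a = sqrt(-333 - 6602) = sqrt(-6935) = I*sqrt(6935) ≈ 83.277*I)
S(f) = (84 + f)/(2*f) (S(f) = (84 + f)/((2*f)) = (84 + f)*(1/(2*f)) = (84 + f)/(2*f))
(27665 + a) + S(-102) = (27665 + I*sqrt(6935)) + (1/2)*(84 - 102)/(-102) = (27665 + I*sqrt(6935)) + (1/2)*(-1/102)*(-18) = (27665 + I*sqrt(6935)) + 3/34 = 940613/34 + I*sqrt(6935)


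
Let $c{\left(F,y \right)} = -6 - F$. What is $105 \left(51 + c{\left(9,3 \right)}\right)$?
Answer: $3780$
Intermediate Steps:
$105 \left(51 + c{\left(9,3 \right)}\right) = 105 \left(51 - 15\right) = 105 \cdot 36 = 3780$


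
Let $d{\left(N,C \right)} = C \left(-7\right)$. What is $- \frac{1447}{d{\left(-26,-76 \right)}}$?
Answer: $- \frac{1447}{532} \approx -2.7199$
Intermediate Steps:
$d{\left(N,C \right)} = - 7 C$
$- \frac{1447}{d{\left(-26,-76 \right)}} = - \frac{1447}{\left(-7\right) \left(-76\right)} = - \frac{1447}{532}$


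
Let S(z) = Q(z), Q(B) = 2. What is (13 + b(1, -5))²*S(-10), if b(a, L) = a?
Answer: 392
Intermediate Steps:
S(z) = 2
(13 + b(1, -5))²*S(-10) = (13 + 1)²*2 = 14²*2 = 196*2 = 392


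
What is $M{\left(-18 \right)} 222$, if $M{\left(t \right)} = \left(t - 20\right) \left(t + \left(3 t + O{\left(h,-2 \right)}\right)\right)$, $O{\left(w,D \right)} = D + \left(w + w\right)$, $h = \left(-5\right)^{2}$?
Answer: $202464$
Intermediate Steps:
$h = 25$
$O{\left(w,D \right)} = D + 2 w$
$M{\left(t \right)} = \left(-20 + t\right) \left(48 + 4 t\right)$ ($M{\left(t \right)} = \left(t - 20\right) \left(t + \left(3 t + \left(-2 + 2 \cdot 25\right)\right)\right) = \left(-20 + t\right) \left(t + \left(3 t + \left(-2 + 50\right)\right)\right) = \left(-20 + t\right) \left(t + \left(3 t + 48\right)\right) = \left(-20 + t\right) \left(t + \left(48 + 3 t\right)\right) = \left(-20 + t\right) \left(48 + 4 t\right)$)
$M{\left(-18 \right)} 222 = \left(-960 - -576 + 4 \left(-18\right)^{2}\right) 222 = \left(-960 + 576 + 4 \cdot 324\right) 222 = \left(-960 + 576 + 1296\right) 222 = 912 \cdot 222 = 202464$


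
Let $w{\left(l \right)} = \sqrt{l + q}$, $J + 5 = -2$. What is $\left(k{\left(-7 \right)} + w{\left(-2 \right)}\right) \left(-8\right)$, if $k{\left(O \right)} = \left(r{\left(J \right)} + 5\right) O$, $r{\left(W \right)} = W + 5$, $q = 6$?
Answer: $152$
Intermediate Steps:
$J = -7$ ($J = -5 - 2 = -7$)
$r{\left(W \right)} = 5 + W$
$w{\left(l \right)} = \sqrt{6 + l}$ ($w{\left(l \right)} = \sqrt{l + 6} = \sqrt{6 + l}$)
$k{\left(O \right)} = 3 O$ ($k{\left(O \right)} = \left(\left(5 - 7\right) + 5\right) O = \left(-2 + 5\right) O = 3 O$)
$\left(k{\left(-7 \right)} + w{\left(-2 \right)}\right) \left(-8\right) = \left(3 \left(-7\right) + \sqrt{6 - 2}\right) \left(-8\right) = \left(-21 + \sqrt{4}\right) \left(-8\right) = \left(-21 + 2\right) \left(-8\right) = \left(-19\right) \left(-8\right) = 152$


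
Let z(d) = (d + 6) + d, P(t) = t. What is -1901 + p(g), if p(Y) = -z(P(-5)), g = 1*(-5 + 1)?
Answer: -1897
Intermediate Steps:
g = -4 (g = 1*(-4) = -4)
z(d) = 6 + 2*d (z(d) = (6 + d) + d = 6 + 2*d)
p(Y) = 4 (p(Y) = -(6 + 2*(-5)) = -(6 - 10) = -1*(-4) = 4)
-1901 + p(g) = -1901 + 4 = -1897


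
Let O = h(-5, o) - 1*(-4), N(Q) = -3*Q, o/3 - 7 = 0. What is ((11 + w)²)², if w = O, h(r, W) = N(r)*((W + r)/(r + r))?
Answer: 6561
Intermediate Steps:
o = 21 (o = 21 + 3*0 = 21 + 0 = 21)
h(r, W) = -3*W/2 - 3*r/2 (h(r, W) = (-3*r)*((W + r)/(r + r)) = (-3*r)*((W + r)/((2*r))) = (-3*r)*((W + r)*(1/(2*r))) = (-3*r)*((W + r)/(2*r)) = -3*W/2 - 3*r/2)
O = -20 (O = (-3/2*21 - 3/2*(-5)) - 1*(-4) = (-63/2 + 15/2) + 4 = -24 + 4 = -20)
w = -20
((11 + w)²)² = ((11 - 20)²)² = ((-9)²)² = 81² = 6561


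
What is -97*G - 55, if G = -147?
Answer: 14204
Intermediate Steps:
-97*G - 55 = -97*(-147) - 55 = 14259 - 55 = 14204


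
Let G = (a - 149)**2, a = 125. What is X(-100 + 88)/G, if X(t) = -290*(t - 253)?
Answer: 38425/288 ≈ 133.42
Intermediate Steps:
X(t) = 73370 - 290*t (X(t) = -290*(-253 + t) = 73370 - 290*t)
G = 576 (G = (125 - 149)**2 = (-24)**2 = 576)
X(-100 + 88)/G = (73370 - 290*(-100 + 88))/576 = (73370 - 290*(-12))*(1/576) = (73370 + 3480)*(1/576) = 76850*(1/576) = 38425/288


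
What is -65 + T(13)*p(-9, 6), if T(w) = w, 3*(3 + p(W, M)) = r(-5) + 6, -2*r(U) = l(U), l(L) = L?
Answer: -403/6 ≈ -67.167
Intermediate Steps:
r(U) = -U/2
p(W, M) = -⅙ (p(W, M) = -3 + (-½*(-5) + 6)/3 = -3 + (5/2 + 6)/3 = -3 + (⅓)*(17/2) = -3 + 17/6 = -⅙)
-65 + T(13)*p(-9, 6) = -65 + 13*(-⅙) = -65 - 13/6 = -403/6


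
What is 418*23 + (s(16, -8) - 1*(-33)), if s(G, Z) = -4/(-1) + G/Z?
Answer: 9649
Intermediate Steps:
s(G, Z) = 4 + G/Z (s(G, Z) = -4*(-1) + G/Z = 4 + G/Z)
418*23 + (s(16, -8) - 1*(-33)) = 418*23 + ((4 + 16/(-8)) - 1*(-33)) = 9614 + ((4 + 16*(-⅛)) + 33) = 9614 + ((4 - 2) + 33) = 9614 + (2 + 33) = 9614 + 35 = 9649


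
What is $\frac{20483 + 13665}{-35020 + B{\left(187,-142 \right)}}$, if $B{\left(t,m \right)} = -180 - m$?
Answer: $- \frac{17074}{17529} \approx -0.97404$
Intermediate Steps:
$\frac{20483 + 13665}{-35020 + B{\left(187,-142 \right)}} = \frac{20483 + 13665}{-35020 - 38} = \frac{34148}{-35020 + \left(-180 + 142\right)} = \frac{34148}{-35020 - 38} = \frac{34148}{-35058} = 34148 \left(- \frac{1}{35058}\right) = - \frac{17074}{17529}$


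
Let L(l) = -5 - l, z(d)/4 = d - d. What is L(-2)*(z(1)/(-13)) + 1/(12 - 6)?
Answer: ⅙ ≈ 0.16667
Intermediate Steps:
z(d) = 0 (z(d) = 4*(d - d) = 4*0 = 0)
L(-2)*(z(1)/(-13)) + 1/(12 - 6) = (-5 - 1*(-2))*(0/(-13)) + 1/(12 - 6) = (-5 + 2)*(0*(-1/13)) + 1/6 = -3*0 + ⅙ = 0 + ⅙ = ⅙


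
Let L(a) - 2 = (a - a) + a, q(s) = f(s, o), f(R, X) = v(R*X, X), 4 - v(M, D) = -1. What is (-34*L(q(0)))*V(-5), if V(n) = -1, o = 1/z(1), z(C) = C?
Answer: 238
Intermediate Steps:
o = 1 (o = 1/1 = 1)
v(M, D) = 5 (v(M, D) = 4 - 1*(-1) = 4 + 1 = 5)
f(R, X) = 5
q(s) = 5
L(a) = 2 + a (L(a) = 2 + ((a - a) + a) = 2 + (0 + a) = 2 + a)
(-34*L(q(0)))*V(-5) = -34*(2 + 5)*(-1) = -34*7*(-1) = -238*(-1) = 238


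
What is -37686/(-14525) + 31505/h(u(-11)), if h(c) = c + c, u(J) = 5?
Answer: 91597397/29050 ≈ 3153.1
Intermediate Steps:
h(c) = 2*c
-37686/(-14525) + 31505/h(u(-11)) = -37686/(-14525) + 31505/((2*5)) = -37686*(-1/14525) + 31505/10 = 37686/14525 + 31505*(1/10) = 37686/14525 + 6301/2 = 91597397/29050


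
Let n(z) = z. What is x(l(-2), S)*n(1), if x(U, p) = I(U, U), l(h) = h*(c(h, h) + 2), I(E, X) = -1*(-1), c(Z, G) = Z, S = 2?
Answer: 1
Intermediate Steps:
I(E, X) = 1
l(h) = h*(2 + h) (l(h) = h*(h + 2) = h*(2 + h))
x(U, p) = 1
x(l(-2), S)*n(1) = 1*1 = 1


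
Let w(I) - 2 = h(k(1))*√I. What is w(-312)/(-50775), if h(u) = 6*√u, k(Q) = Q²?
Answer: -2/50775 - 4*I*√78/16925 ≈ -3.9389e-5 - 0.0020873*I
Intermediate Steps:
w(I) = 2 + 6*√I (w(I) = 2 + (6*√(1²))*√I = 2 + (6*√1)*√I = 2 + (6*1)*√I = 2 + 6*√I)
w(-312)/(-50775) = (2 + 6*√(-312))/(-50775) = (2 + 6*(2*I*√78))*(-1/50775) = (2 + 12*I*√78)*(-1/50775) = -2/50775 - 4*I*√78/16925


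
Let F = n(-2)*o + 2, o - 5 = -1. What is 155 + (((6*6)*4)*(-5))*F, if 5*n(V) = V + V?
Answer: 1019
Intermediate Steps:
o = 4 (o = 5 - 1 = 4)
n(V) = 2*V/5 (n(V) = (V + V)/5 = (2*V)/5 = 2*V/5)
F = -6/5 (F = ((⅖)*(-2))*4 + 2 = -⅘*4 + 2 = -16/5 + 2 = -6/5 ≈ -1.2000)
155 + (((6*6)*4)*(-5))*F = 155 + (((6*6)*4)*(-5))*(-6/5) = 155 + ((36*4)*(-5))*(-6/5) = 155 + (144*(-5))*(-6/5) = 155 - 720*(-6/5) = 155 + 864 = 1019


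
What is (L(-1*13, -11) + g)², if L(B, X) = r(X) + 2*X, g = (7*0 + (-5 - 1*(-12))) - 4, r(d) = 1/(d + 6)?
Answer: 9216/25 ≈ 368.64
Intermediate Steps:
r(d) = 1/(6 + d)
g = 3 (g = (0 + (-5 + 12)) - 4 = (0 + 7) - 4 = 7 - 4 = 3)
L(B, X) = 1/(6 + X) + 2*X
(L(-1*13, -11) + g)² = ((1 + 2*(-11)*(6 - 11))/(6 - 11) + 3)² = ((1 + 2*(-11)*(-5))/(-5) + 3)² = (-(1 + 110)/5 + 3)² = (-⅕*111 + 3)² = (-111/5 + 3)² = (-96/5)² = 9216/25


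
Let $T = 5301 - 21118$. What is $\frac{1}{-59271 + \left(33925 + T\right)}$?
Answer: $- \frac{1}{41163} \approx -2.4294 \cdot 10^{-5}$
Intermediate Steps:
$T = -15817$ ($T = 5301 - 21118 = -15817$)
$\frac{1}{-59271 + \left(33925 + T\right)} = \frac{1}{-59271 + \left(33925 - 15817\right)} = \frac{1}{-59271 + 18108} = \frac{1}{-41163} = - \frac{1}{41163}$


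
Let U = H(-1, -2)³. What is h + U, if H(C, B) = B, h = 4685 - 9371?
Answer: -4694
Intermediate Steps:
h = -4686
U = -8 (U = (-2)³ = -8)
h + U = -4686 - 8 = -4694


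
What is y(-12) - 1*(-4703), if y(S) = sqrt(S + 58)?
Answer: 4703 + sqrt(46) ≈ 4709.8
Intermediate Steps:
y(S) = sqrt(58 + S)
y(-12) - 1*(-4703) = sqrt(58 - 12) - 1*(-4703) = sqrt(46) + 4703 = 4703 + sqrt(46)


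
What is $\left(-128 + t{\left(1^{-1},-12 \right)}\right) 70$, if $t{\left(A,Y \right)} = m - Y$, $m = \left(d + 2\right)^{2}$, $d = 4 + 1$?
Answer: $-4690$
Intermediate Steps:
$d = 5$
$m = 49$ ($m = \left(5 + 2\right)^{2} = 7^{2} = 49$)
$t{\left(A,Y \right)} = 49 - Y$
$\left(-128 + t{\left(1^{-1},-12 \right)}\right) 70 = \left(-128 + \left(49 - -12\right)\right) 70 = \left(-128 + \left(49 + 12\right)\right) 70 = \left(-128 + 61\right) 70 = \left(-67\right) 70 = -4690$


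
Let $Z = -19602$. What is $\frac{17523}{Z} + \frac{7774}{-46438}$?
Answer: $- \frac{1626463}{1532454} \approx -1.0613$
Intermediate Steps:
$\frac{17523}{Z} + \frac{7774}{-46438} = \frac{17523}{-19602} + \frac{7774}{-46438} = 17523 \left(- \frac{1}{19602}\right) + 7774 \left(- \frac{1}{46438}\right) = - \frac{59}{66} - \frac{3887}{23219} = - \frac{1626463}{1532454}$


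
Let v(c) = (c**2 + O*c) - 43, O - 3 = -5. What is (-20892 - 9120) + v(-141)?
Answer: -9892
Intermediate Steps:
O = -2 (O = 3 - 5 = -2)
v(c) = -43 + c**2 - 2*c (v(c) = (c**2 - 2*c) - 43 = -43 + c**2 - 2*c)
(-20892 - 9120) + v(-141) = (-20892 - 9120) + (-43 + (-141)**2 - 2*(-141)) = -30012 + (-43 + 19881 + 282) = -30012 + 20120 = -9892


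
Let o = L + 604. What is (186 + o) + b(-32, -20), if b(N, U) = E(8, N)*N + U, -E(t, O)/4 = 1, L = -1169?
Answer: -271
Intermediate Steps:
E(t, O) = -4 (E(t, O) = -4*1 = -4)
b(N, U) = U - 4*N (b(N, U) = -4*N + U = U - 4*N)
o = -565 (o = -1169 + 604 = -565)
(186 + o) + b(-32, -20) = (186 - 565) + (-20 - 4*(-32)) = -379 + (-20 + 128) = -379 + 108 = -271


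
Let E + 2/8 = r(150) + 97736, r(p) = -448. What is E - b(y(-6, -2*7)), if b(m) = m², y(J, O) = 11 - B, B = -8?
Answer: 387707/4 ≈ 96927.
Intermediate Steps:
y(J, O) = 19 (y(J, O) = 11 - 1*(-8) = 11 + 8 = 19)
E = 389151/4 (E = -¼ + (-448 + 97736) = -¼ + 97288 = 389151/4 ≈ 97288.)
E - b(y(-6, -2*7)) = 389151/4 - 1*19² = 389151/4 - 1*361 = 389151/4 - 361 = 387707/4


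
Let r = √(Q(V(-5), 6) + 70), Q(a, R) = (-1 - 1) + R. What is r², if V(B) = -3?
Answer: 74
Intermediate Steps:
Q(a, R) = -2 + R
r = √74 (r = √((-2 + 6) + 70) = √(4 + 70) = √74 ≈ 8.6023)
r² = (√74)² = 74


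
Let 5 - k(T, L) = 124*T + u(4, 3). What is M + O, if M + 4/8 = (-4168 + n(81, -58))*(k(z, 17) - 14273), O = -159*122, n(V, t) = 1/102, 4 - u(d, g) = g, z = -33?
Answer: 2162310124/51 ≈ 4.2398e+7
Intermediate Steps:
u(d, g) = 4 - g
n(V, t) = 1/102
k(T, L) = 4 - 124*T (k(T, L) = 5 - (124*T + (4 - 1*3)) = 5 - (124*T + (4 - 3)) = 5 - (124*T + 1) = 5 - (1 + 124*T) = 5 + (-1 - 124*T) = 4 - 124*T)
O = -19398
M = 2163299422/51 (M = -½ + (-4168 + 1/102)*((4 - 124*(-33)) - 14273) = -½ - 425135*((4 + 4092) - 14273)/102 = -½ - 425135*(4096 - 14273)/102 = -½ - 425135/102*(-10177) = -½ + 4326598895/102 = 2163299422/51 ≈ 4.2418e+7)
M + O = 2163299422/51 - 19398 = 2162310124/51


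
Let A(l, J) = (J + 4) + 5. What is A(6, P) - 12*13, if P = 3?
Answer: -144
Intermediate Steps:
A(l, J) = 9 + J (A(l, J) = (4 + J) + 5 = 9 + J)
A(6, P) - 12*13 = (9 + 3) - 12*13 = 12 - 156 = -144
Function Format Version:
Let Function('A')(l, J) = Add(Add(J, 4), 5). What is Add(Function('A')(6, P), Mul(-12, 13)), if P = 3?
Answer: -144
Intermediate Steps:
Function('A')(l, J) = Add(9, J) (Function('A')(l, J) = Add(Add(4, J), 5) = Add(9, J))
Add(Function('A')(6, P), Mul(-12, 13)) = Add(Add(9, 3), Mul(-12, 13)) = Add(12, -156) = -144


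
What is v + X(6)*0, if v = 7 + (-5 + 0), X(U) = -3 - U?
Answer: 2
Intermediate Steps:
v = 2 (v = 7 - 5 = 2)
v + X(6)*0 = 2 + (-3 - 1*6)*0 = 2 + (-3 - 6)*0 = 2 - 9*0 = 2 + 0 = 2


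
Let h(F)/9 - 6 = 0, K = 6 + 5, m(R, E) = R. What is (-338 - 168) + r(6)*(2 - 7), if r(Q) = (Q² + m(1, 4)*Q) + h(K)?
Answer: -986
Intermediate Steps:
K = 11
h(F) = 54 (h(F) = 54 + 9*0 = 54 + 0 = 54)
r(Q) = 54 + Q + Q² (r(Q) = (Q² + 1*Q) + 54 = (Q² + Q) + 54 = (Q + Q²) + 54 = 54 + Q + Q²)
(-338 - 168) + r(6)*(2 - 7) = (-338 - 168) + (54 + 6 + 6²)*(2 - 7) = -506 + (54 + 6 + 36)*(-5) = -506 + 96*(-5) = -506 - 480 = -986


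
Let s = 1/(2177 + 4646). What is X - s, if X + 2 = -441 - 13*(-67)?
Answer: 2920243/6823 ≈ 428.00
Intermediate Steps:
X = 428 (X = -2 + (-441 - 13*(-67)) = -2 + (-441 - 1*(-871)) = -2 + (-441 + 871) = -2 + 430 = 428)
s = 1/6823 ≈ 0.00014656
X - s = 428 - 1*1/6823 = 428 - 1/6823 = 2920243/6823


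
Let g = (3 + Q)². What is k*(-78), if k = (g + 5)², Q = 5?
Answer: -371358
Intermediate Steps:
g = 64 (g = (3 + 5)² = 8² = 64)
k = 4761 (k = (64 + 5)² = 69² = 4761)
k*(-78) = 4761*(-78) = -371358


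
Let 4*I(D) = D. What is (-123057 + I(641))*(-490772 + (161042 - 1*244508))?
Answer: 141143967853/2 ≈ 7.0572e+10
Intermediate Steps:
I(D) = D/4
(-123057 + I(641))*(-490772 + (161042 - 1*244508)) = (-123057 + (¼)*641)*(-490772 + (161042 - 1*244508)) = (-123057 + 641/4)*(-490772 + (161042 - 244508)) = -491587*(-490772 - 83466)/4 = -491587/4*(-574238) = 141143967853/2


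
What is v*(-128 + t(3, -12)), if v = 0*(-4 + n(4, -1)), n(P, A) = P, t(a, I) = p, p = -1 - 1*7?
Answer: 0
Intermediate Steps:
p = -8 (p = -1 - 7 = -8)
t(a, I) = -8
v = 0 (v = 0*(-4 + 4) = 0*0 = 0)
v*(-128 + t(3, -12)) = 0*(-128 - 8) = 0*(-136) = 0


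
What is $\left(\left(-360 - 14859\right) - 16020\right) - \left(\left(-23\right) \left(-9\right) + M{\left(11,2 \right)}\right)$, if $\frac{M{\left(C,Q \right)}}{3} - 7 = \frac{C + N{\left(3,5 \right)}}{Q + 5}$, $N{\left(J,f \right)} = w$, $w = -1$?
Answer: $- \frac{220299}{7} \approx -31471.0$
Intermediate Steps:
$N{\left(J,f \right)} = -1$
$M{\left(C,Q \right)} = 21 + \frac{3 \left(-1 + C\right)}{5 + Q}$ ($M{\left(C,Q \right)} = 21 + 3 \frac{C - 1}{Q + 5} = 21 + 3 \frac{-1 + C}{5 + Q} = 21 + \frac{3 \left(-1 + C\right)}{5 + Q}$)
$\left(\left(-360 - 14859\right) - 16020\right) - \left(\left(-23\right) \left(-9\right) + M{\left(11,2 \right)}\right) = \left(\left(-360 - 14859\right) - 16020\right) - \left(\left(-23\right) \left(-9\right) + \frac{3 \left(34 + 11 + 7 \cdot 2\right)}{5 + 2}\right) = \left(-15219 - 16020\right) - \left(207 + \frac{3 \left(34 + 11 + 14\right)}{7}\right) = -31239 - \left(207 + 3 \cdot \frac{1}{7} \cdot 59\right) = -31239 - \left(207 + \frac{177}{7}\right) = -31239 - \frac{1626}{7} = - \frac{220299}{7}$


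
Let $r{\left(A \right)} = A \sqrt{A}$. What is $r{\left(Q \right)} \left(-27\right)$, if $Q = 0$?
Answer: $0$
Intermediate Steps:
$r{\left(A \right)} = A^{\frac{3}{2}}$
$r{\left(Q \right)} \left(-27\right) = 0^{\frac{3}{2}} \left(-27\right) = 0 \left(-27\right) = 0$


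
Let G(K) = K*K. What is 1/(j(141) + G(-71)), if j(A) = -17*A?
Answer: 1/2644 ≈ 0.00037821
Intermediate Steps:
G(K) = K²
1/(j(141) + G(-71)) = 1/(-17*141 + (-71)²) = 1/(-2397 + 5041) = 1/2644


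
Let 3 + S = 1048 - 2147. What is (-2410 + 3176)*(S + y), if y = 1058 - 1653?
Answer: -1299902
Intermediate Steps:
y = -595
S = -1102 (S = -3 + (1048 - 2147) = -3 - 1099 = -1102)
(-2410 + 3176)*(S + y) = (-2410 + 3176)*(-1102 - 595) = 766*(-1697) = -1299902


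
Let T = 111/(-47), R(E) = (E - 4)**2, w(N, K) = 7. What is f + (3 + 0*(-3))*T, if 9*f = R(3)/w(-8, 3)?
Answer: -20932/2961 ≈ -7.0692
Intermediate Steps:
R(E) = (-4 + E)**2
f = 1/63 (f = ((-4 + 3)**2/7)/9 = ((-1)**2*(1/7))/9 = (1*(1/7))/9 = (1/9)*(1/7) = 1/63 ≈ 0.015873)
T = -111/47 (T = 111*(-1/47) = -111/47 ≈ -2.3617)
f + (3 + 0*(-3))*T = 1/63 + (3 + 0*(-3))*(-111/47) = 1/63 + (3 + 0)*(-111/47) = 1/63 + 3*(-111/47) = 1/63 - 333/47 = -20932/2961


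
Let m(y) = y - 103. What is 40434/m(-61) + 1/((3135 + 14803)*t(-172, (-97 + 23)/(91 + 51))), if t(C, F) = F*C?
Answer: -1153960398461/4680454712 ≈ -246.55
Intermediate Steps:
t(C, F) = C*F
m(y) = -103 + y
40434/m(-61) + 1/((3135 + 14803)*t(-172, (-97 + 23)/(91 + 51))) = 40434/(-103 - 61) + 1/((3135 + 14803)*((-172*(-97 + 23)/(91 + 51)))) = 40434/(-164) + 1/(17938*((-(-12728)/142))) = 40434*(-1/164) + 1/(17938*((-(-12728)/142))) = -20217/82 + 1/(17938*((-172*(-37/71)))) = -20217/82 + 1/(17938*(6364/71)) = -20217/82 + (1/17938)*(71/6364) = -20217/82 + 71/114157432 = -1153960398461/4680454712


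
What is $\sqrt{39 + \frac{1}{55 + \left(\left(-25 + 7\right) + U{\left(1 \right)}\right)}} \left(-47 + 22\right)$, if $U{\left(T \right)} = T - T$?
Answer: $- \frac{950 \sqrt{37}}{37} \approx -156.18$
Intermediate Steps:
$U{\left(T \right)} = 0$
$\sqrt{39 + \frac{1}{55 + \left(\left(-25 + 7\right) + U{\left(1 \right)}\right)}} \left(-47 + 22\right) = \sqrt{39 + \frac{1}{55 + \left(\left(-25 + 7\right) + 0\right)}} \left(-47 + 22\right) = \sqrt{39 + \frac{1}{55 + \left(-18 + 0\right)}} \left(-25\right) = \sqrt{39 + \frac{1}{55 - 18}} \left(-25\right) = \sqrt{39 + \frac{1}{37}} \left(-25\right) = \sqrt{\frac{1444}{37}} \left(-25\right) = \frac{38 \sqrt{37}}{37} \left(-25\right) = - \frac{950 \sqrt{37}}{37}$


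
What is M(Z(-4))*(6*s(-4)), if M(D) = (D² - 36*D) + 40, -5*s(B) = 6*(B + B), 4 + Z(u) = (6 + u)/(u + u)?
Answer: 60786/5 ≈ 12157.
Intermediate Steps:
Z(u) = -4 + (6 + u)/(2*u) (Z(u) = -4 + (6 + u)/(u + u) = -4 + (6 + u)/((2*u)) = -4 + (6 + u)*(1/(2*u)) = -4 + (6 + u)/(2*u))
s(B) = -12*B/5 (s(B) = -6*(B + B)/5 = -6*2*B/5 = -12*B/5)
M(D) = 40 + D² - 36*D
M(Z(-4))*(6*s(-4)) = (40 + (-7/2 + 3/(-4))² - 36*(-7/2 + 3/(-4)))*(6*(-12/5*(-4))) = (40 + (-7/2 + 3*(-¼))² - 36*(-7/2 + 3*(-¼)))*(6*(48/5)) = (40 + (-7/2 - ¾)² - 36*(-7/2 - ¾))*(288/5) = (40 + (-17/4)² - 36*(-17/4))*(288/5) = (40 + 289/16 + 153)*(288/5) = (3377/16)*(288/5) = 60786/5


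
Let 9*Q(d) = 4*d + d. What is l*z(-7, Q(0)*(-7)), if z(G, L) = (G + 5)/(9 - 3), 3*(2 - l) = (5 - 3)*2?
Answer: -2/9 ≈ -0.22222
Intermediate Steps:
l = ⅔ (l = 2 - (5 - 3)*2/3 = 2 - 2*2/3 = 2 - ⅓*4 = 2 - 4/3 = ⅔ ≈ 0.66667)
Q(d) = 5*d/9 (Q(d) = (4*d + d)/9 = (5*d)/9 = 5*d/9)
z(G, L) = ⅚ + G/6 (z(G, L) = (5 + G)/6 = (5 + G)*(⅙) = ⅚ + G/6)
l*z(-7, Q(0)*(-7)) = 2*(⅚ + (⅙)*(-7))/3 = 2*(⅚ - 7/6)/3 = (⅔)*(-⅓) = -2/9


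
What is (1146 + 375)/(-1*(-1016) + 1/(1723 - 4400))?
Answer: 4071717/2719831 ≈ 1.4970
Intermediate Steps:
(1146 + 375)/(-1*(-1016) + 1/(1723 - 4400)) = 1521/(1016 + 1/(-2677)) = 1521/(1016 - 1/2677) = 1521/(2719831/2677) = 1521*(2677/2719831) = 4071717/2719831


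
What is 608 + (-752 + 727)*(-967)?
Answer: 24783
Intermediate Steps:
608 + (-752 + 727)*(-967) = 608 - 25*(-967) = 608 + 24175 = 24783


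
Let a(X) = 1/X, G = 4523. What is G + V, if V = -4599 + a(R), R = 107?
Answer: -8131/107 ≈ -75.991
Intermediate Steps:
V = -492092/107 (V = -4599 + 1/107 = -492092/107 ≈ -4599.0)
G + V = 4523 - 492092/107 = -8131/107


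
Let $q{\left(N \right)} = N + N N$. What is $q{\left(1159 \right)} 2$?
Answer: $2688880$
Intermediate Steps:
$q{\left(N \right)} = N + N^{2}$
$q{\left(1159 \right)} 2 = 1159 \left(1 + 1159\right) 2 = 1159 \cdot 1160 \cdot 2 = 1344440 \cdot 2 = 2688880$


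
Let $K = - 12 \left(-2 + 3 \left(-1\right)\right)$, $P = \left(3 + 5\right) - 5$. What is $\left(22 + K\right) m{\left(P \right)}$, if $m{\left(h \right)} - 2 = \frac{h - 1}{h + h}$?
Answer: $\frac{574}{3} \approx 191.33$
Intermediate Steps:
$P = 3$ ($P = 8 - 5 = 3$)
$m{\left(h \right)} = 2 + \frac{-1 + h}{2 h}$ ($m{\left(h \right)} = 2 + \frac{h - 1}{h + h} = 2 + \frac{-1 + h}{2 h}$)
$K = 60$ ($K = - 12 \left(-2 - 3\right) = \left(-12\right) \left(-5\right) = 60$)
$\left(22 + K\right) m{\left(P \right)} = \left(22 + 60\right) \frac{-1 + 5 \cdot 3}{2 \cdot 3} = 82 \cdot \frac{1}{2} \cdot \frac{1}{3} \left(-1 + 15\right) = 82 \cdot \frac{1}{2} \cdot \frac{1}{3} \cdot 14 = 82 \cdot \frac{7}{3} = \frac{574}{3}$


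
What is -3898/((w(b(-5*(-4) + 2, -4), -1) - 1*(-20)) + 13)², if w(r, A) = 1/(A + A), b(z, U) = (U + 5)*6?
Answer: -15592/4225 ≈ -3.6904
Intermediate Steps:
b(z, U) = 30 + 6*U (b(z, U) = (5 + U)*6 = 30 + 6*U)
w(r, A) = 1/(2*A)
-3898/((w(b(-5*(-4) + 2, -4), -1) - 1*(-20)) + 13)² = -3898/(((½)/(-1) - 1*(-20)) + 13)² = -3898/(((½)*(-1) + 20) + 13)² = -3898/((-½ + 20) + 13)² = -3898/(39/2 + 13)² = -3898/((65/2)²) = -3898/4225/4 = -3898*4/4225 = -15592/4225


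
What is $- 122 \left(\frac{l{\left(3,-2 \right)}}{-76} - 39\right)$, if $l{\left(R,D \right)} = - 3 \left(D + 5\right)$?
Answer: $\frac{180255}{38} \approx 4743.6$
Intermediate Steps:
$l{\left(R,D \right)} = -15 - 3 D$ ($l{\left(R,D \right)} = - 3 \left(5 + D\right) = -15 - 3 D$)
$- 122 \left(\frac{l{\left(3,-2 \right)}}{-76} - 39\right) = - 122 \left(\frac{-15 - -6}{-76} - 39\right) = - 122 \left(\left(-15 + 6\right) \left(- \frac{1}{76}\right) - 39\right) = - 122 \left(\left(-9\right) \left(- \frac{1}{76}\right) - 39\right) = - 122 \left(\frac{9}{76} - 39\right) = \left(-122\right) \left(- \frac{2955}{76}\right) = \frac{180255}{38}$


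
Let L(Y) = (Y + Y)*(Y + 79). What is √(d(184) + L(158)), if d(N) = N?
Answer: 274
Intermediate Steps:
L(Y) = 2*Y*(79 + Y) (L(Y) = (2*Y)*(79 + Y) = 2*Y*(79 + Y))
√(d(184) + L(158)) = √(184 + 2*158*(79 + 158)) = √(184 + 2*158*237) = √(184 + 74892) = √75076 = 274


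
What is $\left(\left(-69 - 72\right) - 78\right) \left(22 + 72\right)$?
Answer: $-20586$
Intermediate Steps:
$\left(\left(-69 - 72\right) - 78\right) \left(22 + 72\right) = \left(-141 - 78\right) 94 = \left(-219\right) 94 = -20586$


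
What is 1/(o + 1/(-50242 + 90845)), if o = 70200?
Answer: 40603/2850330601 ≈ 1.4245e-5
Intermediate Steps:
1/(o + 1/(-50242 + 90845)) = 1/(70200 + 1/(-50242 + 90845)) = 1/(70200 + 1/40603) = 1/(2850330601/40603) = 40603/2850330601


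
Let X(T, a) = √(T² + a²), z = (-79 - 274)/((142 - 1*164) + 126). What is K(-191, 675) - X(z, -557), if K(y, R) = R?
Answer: 675 - √3355777793/104 ≈ 117.99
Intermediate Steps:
z = -353/104 (z = -353/((142 - 164) + 126) = -353/(-22 + 126) = -353/104 ≈ -3.3942)
K(-191, 675) - X(z, -557) = 675 - √((-353/104)² + (-557)²) = 675 - √(124609/10816 + 310249) = 675 - √(3355777793/10816) = 675 - √3355777793/104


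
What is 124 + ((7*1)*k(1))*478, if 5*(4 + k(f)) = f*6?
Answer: -46224/5 ≈ -9244.8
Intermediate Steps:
k(f) = -4 + 6*f/5 (k(f) = -4 + (f*6)/5 = -4 + (6*f)/5 = -4 + 6*f/5)
124 + ((7*1)*k(1))*478 = 124 + ((7*1)*(-4 + (6/5)*1))*478 = 124 + (7*(-4 + 6/5))*478 = 124 + (7*(-14/5))*478 = 124 - 98/5*478 = 124 - 46844/5 = -46224/5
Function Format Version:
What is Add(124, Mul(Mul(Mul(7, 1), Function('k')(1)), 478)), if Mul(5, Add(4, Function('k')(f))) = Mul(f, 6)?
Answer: Rational(-46224, 5) ≈ -9244.8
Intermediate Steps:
Function('k')(f) = Add(-4, Mul(Rational(6, 5), f)) (Function('k')(f) = Add(-4, Mul(Rational(1, 5), Mul(f, 6))) = Add(-4, Mul(Rational(1, 5), Mul(6, f))) = Add(-4, Mul(Rational(6, 5), f)))
Add(124, Mul(Mul(Mul(7, 1), Function('k')(1)), 478)) = Add(124, Mul(Mul(Mul(7, 1), Add(-4, Mul(Rational(6, 5), 1))), 478)) = Add(124, Mul(Mul(7, Add(-4, Rational(6, 5))), 478)) = Add(124, Mul(Mul(7, Rational(-14, 5)), 478)) = Add(124, Mul(Rational(-98, 5), 478)) = Add(124, Rational(-46844, 5)) = Rational(-46224, 5)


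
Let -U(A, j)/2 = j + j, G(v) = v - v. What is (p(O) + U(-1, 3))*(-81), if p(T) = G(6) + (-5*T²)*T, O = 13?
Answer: 890757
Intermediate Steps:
G(v) = 0
p(T) = -5*T³ (p(T) = 0 + (-5*T²)*T = 0 - 5*T³ = -5*T³)
U(A, j) = -4*j (U(A, j) = -2*(j + j) = -4*j)
(p(O) + U(-1, 3))*(-81) = (-5*13³ - 4*3)*(-81) = (-5*2197 - 12)*(-81) = (-10985 - 12)*(-81) = -10997*(-81) = 890757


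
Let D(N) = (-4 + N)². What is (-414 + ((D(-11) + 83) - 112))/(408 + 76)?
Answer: -109/242 ≈ -0.45041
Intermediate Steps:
(-414 + ((D(-11) + 83) - 112))/(408 + 76) = (-414 + (((-4 - 11)² + 83) - 112))/(408 + 76) = (-414 + (((-15)² + 83) - 112))/484 = (-414 + ((225 + 83) - 112))*(1/484) = (-414 + (308 - 112))*(1/484) = (-414 + 196)*(1/484) = -218*1/484 = -109/242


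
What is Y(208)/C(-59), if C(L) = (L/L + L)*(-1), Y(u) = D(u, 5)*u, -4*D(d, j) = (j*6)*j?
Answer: -3900/29 ≈ -134.48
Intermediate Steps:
D(d, j) = -3*j²/2 (D(d, j) = -j*6*j/4 = -6*j*j/4 = -3*j²/2)
Y(u) = -75*u/2 (Y(u) = (-3/2*5²)*u = (-3/2*25)*u = -75*u/2)
C(L) = -1 - L (C(L) = (1 + L)*(-1) = -1 - L)
Y(208)/C(-59) = (-75/2*208)/(-1 - 1*(-59)) = -7800/(-1 + 59) = -7800/58 = -7800*1/58 = -3900/29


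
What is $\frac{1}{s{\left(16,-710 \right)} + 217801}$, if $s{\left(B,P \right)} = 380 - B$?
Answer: $\frac{1}{218165} \approx 4.5837 \cdot 10^{-6}$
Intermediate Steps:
$\frac{1}{s{\left(16,-710 \right)} + 217801} = \frac{1}{\left(380 - 16\right) + 217801} = \frac{1}{364 + 217801} = \frac{1}{218165}$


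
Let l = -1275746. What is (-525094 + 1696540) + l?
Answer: -104300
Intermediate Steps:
(-525094 + 1696540) + l = (-525094 + 1696540) - 1275746 = 1171446 - 1275746 = -104300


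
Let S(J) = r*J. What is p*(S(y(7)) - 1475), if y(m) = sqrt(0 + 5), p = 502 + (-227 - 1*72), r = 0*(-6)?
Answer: -299425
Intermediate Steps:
r = 0
p = 203 (p = 502 + (-227 - 72) = 502 - 299 = 203)
y(m) = sqrt(5)
S(J) = 0 (S(J) = 0*J = 0)
p*(S(y(7)) - 1475) = 203*(0 - 1475) = 203*(-1475) = -299425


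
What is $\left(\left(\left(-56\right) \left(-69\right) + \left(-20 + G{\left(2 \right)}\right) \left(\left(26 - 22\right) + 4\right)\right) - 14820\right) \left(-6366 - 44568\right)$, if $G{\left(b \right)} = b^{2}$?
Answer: $564552456$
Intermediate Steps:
$\left(\left(\left(-56\right) \left(-69\right) + \left(-20 + G{\left(2 \right)}\right) \left(\left(26 - 22\right) + 4\right)\right) - 14820\right) \left(-6366 - 44568\right) = \left(\left(\left(-56\right) \left(-69\right) + \left(-20 + 2^{2}\right) \left(\left(26 - 22\right) + 4\right)\right) - 14820\right) \left(-6366 - 44568\right) = \left(\left(3864 + \left(-20 + 4\right) \left(\left(26 - 22\right) + 4\right)\right) - 14820\right) \left(-50934\right) = \left(\left(3864 - 16 \left(4 + 4\right)\right) - 14820\right) \left(-50934\right) = \left(\left(3864 - 128\right) - 14820\right) \left(-50934\right) = \left(3736 - 14820\right) \left(-50934\right) = \left(-11084\right) \left(-50934\right) = 564552456$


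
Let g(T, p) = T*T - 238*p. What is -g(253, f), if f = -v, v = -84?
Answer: -44017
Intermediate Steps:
f = 84 (f = -1*(-84) = 84)
g(T, p) = T² - 238*p
-g(253, f) = -(253² - 238*84) = -(64009 - 19992) = -1*44017 = -44017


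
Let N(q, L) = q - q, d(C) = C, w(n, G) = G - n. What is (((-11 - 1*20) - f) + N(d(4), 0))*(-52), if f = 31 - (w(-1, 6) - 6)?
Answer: 3172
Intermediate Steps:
f = 30 (f = 31 - ((6 - 1*(-1)) - 6) = 31 - ((6 + 1) - 6) = 31 - (7 - 6) = 31 - 1*1 = 31 - 1 = 30)
N(q, L) = 0
(((-11 - 1*20) - f) + N(d(4), 0))*(-52) = (((-11 - 1*20) - 1*30) + 0)*(-52) = (((-11 - 20) - 30) + 0)*(-52) = ((-31 - 30) + 0)*(-52) = (-61 + 0)*(-52) = -61*(-52) = 3172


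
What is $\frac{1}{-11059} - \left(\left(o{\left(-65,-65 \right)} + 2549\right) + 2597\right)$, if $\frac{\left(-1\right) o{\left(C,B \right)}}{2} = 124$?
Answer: $- \frac{54166983}{11059} \approx -4898.0$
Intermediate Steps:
$o{\left(C,B \right)} = -248$ ($o{\left(C,B \right)} = \left(-2\right) 124 = -248$)
$\frac{1}{-11059} - \left(\left(o{\left(-65,-65 \right)} + 2549\right) + 2597\right) = \frac{1}{-11059} - \left(\left(-248 + 2549\right) + 2597\right) = - \frac{1}{11059} - \left(2301 + 2597\right) = - \frac{1}{11059} - 4898 = - \frac{54166983}{11059}$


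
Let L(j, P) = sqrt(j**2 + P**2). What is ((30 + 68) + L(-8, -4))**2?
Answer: 9684 + 784*sqrt(5) ≈ 11437.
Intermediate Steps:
L(j, P) = sqrt(P**2 + j**2)
((30 + 68) + L(-8, -4))**2 = ((30 + 68) + sqrt((-4)**2 + (-8)**2))**2 = (98 + sqrt(16 + 64))**2 = (98 + sqrt(80))**2 = (98 + 4*sqrt(5))**2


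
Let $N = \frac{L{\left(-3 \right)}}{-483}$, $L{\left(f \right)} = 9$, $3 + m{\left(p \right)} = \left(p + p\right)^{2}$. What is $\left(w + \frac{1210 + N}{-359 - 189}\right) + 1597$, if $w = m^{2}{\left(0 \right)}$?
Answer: $\frac{141499361}{88228} \approx 1603.8$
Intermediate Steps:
$m{\left(p \right)} = -3 + 4 p^{2}$ ($m{\left(p \right)} = -3 + \left(p + p\right)^{2} = -3 + \left(2 p\right)^{2} = -3 + 4 p^{2}$)
$N = - \frac{3}{161}$ ($N = \frac{9}{-483} = 9 \left(- \frac{1}{483}\right) = - \frac{3}{161} \approx -0.018634$)
$w = 9$ ($w = \left(-3 + 4 \cdot 0^{2}\right)^{2} = \left(-3 + 4 \cdot 0\right)^{2} = \left(-3 + 0\right)^{2} = \left(-3\right)^{2} = 9$)
$\left(w + \frac{1210 + N}{-359 - 189}\right) + 1597 = \left(9 + \frac{1210 - \frac{3}{161}}{-359 - 189}\right) + 1597 = \left(9 + \frac{194807}{161 \left(-548\right)}\right) + 1597 = \left(9 + \frac{194807}{161} \left(- \frac{1}{548}\right)\right) + 1597 = \left(9 - \frac{194807}{88228}\right) + 1597 = \frac{599245}{88228} + 1597 = \frac{141499361}{88228}$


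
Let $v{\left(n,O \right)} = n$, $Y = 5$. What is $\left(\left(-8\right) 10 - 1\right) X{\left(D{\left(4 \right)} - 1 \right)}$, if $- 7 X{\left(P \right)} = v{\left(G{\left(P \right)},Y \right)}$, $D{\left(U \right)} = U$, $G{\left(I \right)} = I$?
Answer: $\frac{243}{7} \approx 34.714$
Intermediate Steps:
$X{\left(P \right)} = - \frac{P}{7}$
$\left(\left(-8\right) 10 - 1\right) X{\left(D{\left(4 \right)} - 1 \right)} = \left(\left(-8\right) 10 - 1\right) \left(- \frac{4 - 1}{7}\right) = \left(-80 - 1\right) \left(\left(- \frac{1}{7}\right) 3\right) = \left(-81\right) \left(- \frac{3}{7}\right) = \frac{243}{7}$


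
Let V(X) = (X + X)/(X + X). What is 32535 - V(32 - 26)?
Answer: 32534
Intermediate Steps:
V(X) = 1 (V(X) = (2*X)/((2*X)) = (2*X)*(1/(2*X)) = 1)
32535 - V(32 - 26) = 32535 - 1*1 = 32535 - 1 = 32534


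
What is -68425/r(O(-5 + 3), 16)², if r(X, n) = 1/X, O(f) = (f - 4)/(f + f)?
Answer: -615825/4 ≈ -1.5396e+5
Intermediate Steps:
O(f) = (-4 + f)/(2*f) (O(f) = (-4 + f)/((2*f)) = (-4 + f)*(1/(2*f)) = (-4 + f)/(2*f))
-68425/r(O(-5 + 3), 16)² = -68425*(-4 + (-5 + 3))²/(4*(-5 + 3)²) = -68425*(-4 - 2)²/16 = -68425/((1/((½)*(-½)*(-6)))²) = -68425/((1/(3/2))²) = -68425/((⅔)²) = -68425/4/9 = -68425*9/4 = -615825/4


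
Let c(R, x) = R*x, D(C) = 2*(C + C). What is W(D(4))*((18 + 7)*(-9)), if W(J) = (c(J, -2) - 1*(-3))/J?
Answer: 6525/16 ≈ 407.81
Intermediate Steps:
D(C) = 4*C (D(C) = 2*(2*C) = 4*C)
W(J) = (3 - 2*J)/J (W(J) = (J*(-2) - 1*(-3))/J = (-2*J + 3)/J = (3 - 2*J)/J)
W(D(4))*((18 + 7)*(-9)) = (-2 + 3/((4*4)))*((18 + 7)*(-9)) = (-2 + 3/16)*(25*(-9)) = (-2 + 3*(1/16))*(-225) = (-2 + 3/16)*(-225) = -29/16*(-225) = 6525/16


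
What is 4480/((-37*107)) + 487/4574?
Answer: -18563487/18108466 ≈ -1.0251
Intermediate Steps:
4480/((-37*107)) + 487/4574 = 4480/(-3959) + 487*(1/4574) = 4480*(-1/3959) + 487/4574 = -4480/3959 + 487/4574 = -18563487/18108466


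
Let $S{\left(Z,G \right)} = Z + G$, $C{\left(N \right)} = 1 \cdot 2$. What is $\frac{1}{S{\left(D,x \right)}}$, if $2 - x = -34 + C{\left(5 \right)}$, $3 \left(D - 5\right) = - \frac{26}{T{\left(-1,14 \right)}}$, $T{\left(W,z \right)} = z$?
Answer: $\frac{21}{806} \approx 0.026055$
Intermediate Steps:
$C{\left(N \right)} = 2$
$D = \frac{92}{21}$ ($D = 5 + \frac{\left(-26\right) \frac{1}{14}}{3} = 5 + \frac{1}{3} \left(- \frac{13}{7}\right) = 5 - \frac{13}{21} = \frac{92}{21} \approx 4.381$)
$x = 34$ ($x = 2 - \left(-34 + 2\right) = 2 - -32 = 2 + 32 = 34$)
$S{\left(Z,G \right)} = G + Z$
$\frac{1}{S{\left(D,x \right)}} = \frac{1}{34 + \frac{92}{21}} = \frac{1}{\frac{806}{21}} = \frac{21}{806}$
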